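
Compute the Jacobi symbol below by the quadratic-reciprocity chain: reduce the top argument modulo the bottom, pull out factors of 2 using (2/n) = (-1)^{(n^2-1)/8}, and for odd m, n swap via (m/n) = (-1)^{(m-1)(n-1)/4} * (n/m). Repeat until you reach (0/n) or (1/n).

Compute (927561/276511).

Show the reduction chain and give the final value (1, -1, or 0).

-1

(927561/276511): 927561 mod 276511 = 98028, so (927561/276511) = (98028/276511)
factor out 2^2: 98028 = 2^2·24507; with 276511 mod 8 = 7, (2/276511) = +1; sign now +1; continue with (24507/276511)
flip (24507/276511) -> (276511/24507): both odd, 24507 mod 4 = 3, 276511 mod 4 = 3, so the flip contributes -1; sign now -1
(276511/24507): 276511 mod 24507 = 6934, so (276511/24507) = (6934/24507)
factor out 2^1: 6934 = 2^1·3467; with 24507 mod 8 = 3, (2/24507) = -1; sign now +1; continue with (3467/24507)
flip (3467/24507) -> (24507/3467): both odd, 3467 mod 4 = 3, 24507 mod 4 = 3, so the flip contributes -1; sign now -1
(24507/3467): 24507 mod 3467 = 238, so (24507/3467) = (238/3467)
factor out 2^1: 238 = 2^1·119; with 3467 mod 8 = 3, (2/3467) = -1; sign now +1; continue with (119/3467)
flip (119/3467) -> (3467/119): both odd, 119 mod 4 = 3, 3467 mod 4 = 3, so the flip contributes -1; sign now -1
(3467/119): 3467 mod 119 = 16, so (3467/119) = (16/119)
factor out 2^4: 16 = 2^4·1; with 119 mod 8 = 7, (2/119) = +1; sign now -1; continue with (1/119)
reached (1/119) = 1, so the symbol is -1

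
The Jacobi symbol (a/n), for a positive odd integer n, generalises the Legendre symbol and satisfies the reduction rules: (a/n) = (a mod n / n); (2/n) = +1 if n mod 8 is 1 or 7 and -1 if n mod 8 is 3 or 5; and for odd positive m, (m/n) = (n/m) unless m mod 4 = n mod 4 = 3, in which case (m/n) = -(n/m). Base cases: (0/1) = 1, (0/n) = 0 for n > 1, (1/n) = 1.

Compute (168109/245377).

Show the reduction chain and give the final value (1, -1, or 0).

-1

flip (168109/245377) -> (245377/168109): both odd, 168109 mod 4 = 1, 245377 mod 4 = 1, so the flip contributes +1; sign now +1
(245377/168109): 245377 mod 168109 = 77268, so (245377/168109) = (77268/168109)
factor out 2^2: 77268 = 2^2·19317; with 168109 mod 8 = 5, (2/168109) = -1; sign now +1; continue with (19317/168109)
flip (19317/168109) -> (168109/19317): both odd, 19317 mod 4 = 1, 168109 mod 4 = 1, so the flip contributes +1; sign now +1
(168109/19317): 168109 mod 19317 = 13573, so (168109/19317) = (13573/19317)
flip (13573/19317) -> (19317/13573): both odd, 13573 mod 4 = 1, 19317 mod 4 = 1, so the flip contributes +1; sign now +1
(19317/13573): 19317 mod 13573 = 5744, so (19317/13573) = (5744/13573)
factor out 2^4: 5744 = 2^4·359; with 13573 mod 8 = 5, (2/13573) = -1; sign now +1; continue with (359/13573)
flip (359/13573) -> (13573/359): both odd, 359 mod 4 = 3, 13573 mod 4 = 1, so the flip contributes +1; sign now +1
(13573/359): 13573 mod 359 = 290, so (13573/359) = (290/359)
factor out 2^1: 290 = 2^1·145; with 359 mod 8 = 7, (2/359) = +1; sign now +1; continue with (145/359)
flip (145/359) -> (359/145): both odd, 145 mod 4 = 1, 359 mod 4 = 3, so the flip contributes +1; sign now +1
(359/145): 359 mod 145 = 69, so (359/145) = (69/145)
flip (69/145) -> (145/69): both odd, 69 mod 4 = 1, 145 mod 4 = 1, so the flip contributes +1; sign now +1
(145/69): 145 mod 69 = 7, so (145/69) = (7/69)
flip (7/69) -> (69/7): both odd, 7 mod 4 = 3, 69 mod 4 = 1, so the flip contributes +1; sign now +1
(69/7): 69 mod 7 = 6, so (69/7) = (6/7)
factor out 2^1: 6 = 2^1·3; with 7 mod 8 = 7, (2/7) = +1; sign now +1; continue with (3/7)
flip (3/7) -> (7/3): both odd, 3 mod 4 = 3, 7 mod 4 = 3, so the flip contributes -1; sign now -1
(7/3): 7 mod 3 = 1, so (7/3) = (1/3)
reached (1/3) = 1, so the symbol is -1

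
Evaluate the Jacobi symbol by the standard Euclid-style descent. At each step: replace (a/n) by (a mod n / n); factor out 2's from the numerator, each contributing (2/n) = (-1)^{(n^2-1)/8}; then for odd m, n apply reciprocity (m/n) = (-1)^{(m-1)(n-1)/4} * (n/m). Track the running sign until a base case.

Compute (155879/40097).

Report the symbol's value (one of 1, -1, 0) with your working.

1

(155879/40097) = (35588/40097)   [reduce mod 40097]
35588 = 2^2·8897; (2/40097) = +1 since 40097 mod 8 = 1, so (35588/40097) = (+1)^2·(8897/40097); sign now +1
reciprocity: (8897/40097) = +1·(40097/8897) since 8897 mod 4 = 1, 40097 mod 4 = 1; sign now +1
(40097/8897) = (4509/8897)   [reduce mod 8897]
reciprocity: (4509/8897) = +1·(8897/4509) since 4509 mod 4 = 1, 8897 mod 4 = 1; sign now +1
(8897/4509) = (4388/4509)   [reduce mod 4509]
4388 = 2^2·1097; (2/4509) = -1 since 4509 mod 8 = 5, so (4388/4509) = (-1)^2·(1097/4509); sign now +1
reciprocity: (1097/4509) = +1·(4509/1097) since 1097 mod 4 = 1, 4509 mod 4 = 1; sign now +1
(4509/1097) = (121/1097)   [reduce mod 1097]
reciprocity: (121/1097) = +1·(1097/121) since 121 mod 4 = 1, 1097 mod 4 = 1; sign now +1
(1097/121) = (8/121)   [reduce mod 121]
8 = 2^3·1; (2/121) = +1 since 121 mod 8 = 1, so (8/121) = (+1)^3·(1/121); sign now +1
(1/121) = 1; final value = sign = +1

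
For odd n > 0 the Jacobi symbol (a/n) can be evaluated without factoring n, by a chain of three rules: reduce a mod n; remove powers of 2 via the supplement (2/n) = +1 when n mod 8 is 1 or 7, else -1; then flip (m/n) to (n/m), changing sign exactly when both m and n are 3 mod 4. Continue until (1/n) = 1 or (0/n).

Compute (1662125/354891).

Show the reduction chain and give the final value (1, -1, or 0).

1

(1662125/354891) = (242561/354891)   [reduce mod 354891]
reciprocity: (242561/354891) = +1·(354891/242561) since 242561 mod 4 = 1, 354891 mod 4 = 3; sign now +1
(354891/242561) = (112330/242561)   [reduce mod 242561]
112330 = 2^1·56165; (2/242561) = +1 since 242561 mod 8 = 1, so (112330/242561) = (+1)^1·(56165/242561); sign now +1
reciprocity: (56165/242561) = +1·(242561/56165) since 56165 mod 4 = 1, 242561 mod 4 = 1; sign now +1
(242561/56165) = (17901/56165)   [reduce mod 56165]
reciprocity: (17901/56165) = +1·(56165/17901) since 17901 mod 4 = 1, 56165 mod 4 = 1; sign now +1
(56165/17901) = (2462/17901)   [reduce mod 17901]
2462 = 2^1·1231; (2/17901) = -1 since 17901 mod 8 = 5, so (2462/17901) = (-1)^1·(1231/17901); sign now -1
reciprocity: (1231/17901) = +1·(17901/1231) since 1231 mod 4 = 3, 17901 mod 4 = 1; sign now -1
(17901/1231) = (667/1231)   [reduce mod 1231]
reciprocity: (667/1231) = -1·(1231/667) since 667 mod 4 = 3, 1231 mod 4 = 3; sign now +1
(1231/667) = (564/667)   [reduce mod 667]
564 = 2^2·141; (2/667) = -1 since 667 mod 8 = 3, so (564/667) = (-1)^2·(141/667); sign now +1
reciprocity: (141/667) = +1·(667/141) since 141 mod 4 = 1, 667 mod 4 = 3; sign now +1
(667/141) = (103/141)   [reduce mod 141]
reciprocity: (103/141) = +1·(141/103) since 103 mod 4 = 3, 141 mod 4 = 1; sign now +1
(141/103) = (38/103)   [reduce mod 103]
38 = 2^1·19; (2/103) = +1 since 103 mod 8 = 7, so (38/103) = (+1)^1·(19/103); sign now +1
reciprocity: (19/103) = -1·(103/19) since 19 mod 4 = 3, 103 mod 4 = 3; sign now -1
(103/19) = (8/19)   [reduce mod 19]
8 = 2^3·1; (2/19) = -1 since 19 mod 8 = 3, so (8/19) = (-1)^3·(1/19); sign now +1
(1/19) = 1; final value = sign = +1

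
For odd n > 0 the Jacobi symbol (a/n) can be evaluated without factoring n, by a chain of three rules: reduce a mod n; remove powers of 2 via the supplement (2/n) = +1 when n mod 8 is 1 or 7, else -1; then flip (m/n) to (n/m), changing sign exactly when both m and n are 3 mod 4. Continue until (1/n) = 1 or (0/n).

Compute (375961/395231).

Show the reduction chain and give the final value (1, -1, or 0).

1

reciprocity: (375961/395231) = +1·(395231/375961) since 375961 mod 4 = 1, 395231 mod 4 = 3; sign now +1
(395231/375961) = (19270/375961)   [reduce mod 375961]
19270 = 2^1·9635; (2/375961) = +1 since 375961 mod 8 = 1, so (19270/375961) = (+1)^1·(9635/375961); sign now +1
reciprocity: (9635/375961) = +1·(375961/9635) since 9635 mod 4 = 3, 375961 mod 4 = 1; sign now +1
(375961/9635) = (196/9635)   [reduce mod 9635]
196 = 2^2·49; (2/9635) = -1 since 9635 mod 8 = 3, so (196/9635) = (-1)^2·(49/9635); sign now +1
reciprocity: (49/9635) = +1·(9635/49) since 49 mod 4 = 1, 9635 mod 4 = 3; sign now +1
(9635/49) = (31/49)   [reduce mod 49]
reciprocity: (31/49) = +1·(49/31) since 31 mod 4 = 3, 49 mod 4 = 1; sign now +1
(49/31) = (18/31)   [reduce mod 31]
18 = 2^1·9; (2/31) = +1 since 31 mod 8 = 7, so (18/31) = (+1)^1·(9/31); sign now +1
reciprocity: (9/31) = +1·(31/9) since 9 mod 4 = 1, 31 mod 4 = 3; sign now +1
(31/9) = (4/9)   [reduce mod 9]
4 = 2^2·1; (2/9) = +1 since 9 mod 8 = 1, so (4/9) = (+1)^2·(1/9); sign now +1
(1/9) = 1; final value = sign = +1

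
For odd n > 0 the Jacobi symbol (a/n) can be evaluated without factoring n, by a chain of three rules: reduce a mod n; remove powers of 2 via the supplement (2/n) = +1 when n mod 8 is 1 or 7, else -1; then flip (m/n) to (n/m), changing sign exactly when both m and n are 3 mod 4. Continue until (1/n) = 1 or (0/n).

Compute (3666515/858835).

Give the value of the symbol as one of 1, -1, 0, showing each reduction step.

(3666515/858835) = (231175/858835)   [reduce mod 858835]
reciprocity: (231175/858835) = -1·(858835/231175) since 231175 mod 4 = 3, 858835 mod 4 = 3; sign now -1
(858835/231175) = (165310/231175)   [reduce mod 231175]
165310 = 2^1·82655; (2/231175) = +1 since 231175 mod 8 = 7, so (165310/231175) = (+1)^1·(82655/231175); sign now -1
reciprocity: (82655/231175) = -1·(231175/82655) since 82655 mod 4 = 3, 231175 mod 4 = 3; sign now +1
(231175/82655) = (65865/82655)   [reduce mod 82655]
reciprocity: (65865/82655) = +1·(82655/65865) since 65865 mod 4 = 1, 82655 mod 4 = 3; sign now +1
(82655/65865) = (16790/65865)   [reduce mod 65865]
16790 = 2^1·8395; (2/65865) = +1 since 65865 mod 8 = 1, so (16790/65865) = (+1)^1·(8395/65865); sign now +1
reciprocity: (8395/65865) = +1·(65865/8395) since 8395 mod 4 = 3, 65865 mod 4 = 1; sign now +1
(65865/8395) = (7100/8395)   [reduce mod 8395]
7100 = 2^2·1775; (2/8395) = -1 since 8395 mod 8 = 3, so (7100/8395) = (-1)^2·(1775/8395); sign now +1
reciprocity: (1775/8395) = -1·(8395/1775) since 1775 mod 4 = 3, 8395 mod 4 = 3; sign now -1
(8395/1775) = (1295/1775)   [reduce mod 1775]
reciprocity: (1295/1775) = -1·(1775/1295) since 1295 mod 4 = 3, 1775 mod 4 = 3; sign now +1
(1775/1295) = (480/1295)   [reduce mod 1295]
480 = 2^5·15; (2/1295) = +1 since 1295 mod 8 = 7, so (480/1295) = (+1)^5·(15/1295); sign now +1
reciprocity: (15/1295) = -1·(1295/15) since 15 mod 4 = 3, 1295 mod 4 = 3; sign now -1
(1295/15) = (5/15)   [reduce mod 15]
reciprocity: (5/15) = +1·(15/5) since 5 mod 4 = 1, 15 mod 4 = 3; sign now -1
(15/5) = (0/5)   [reduce mod 5]
(0/5) = 0   [gcd(a, n) > 1]; final value = 0

0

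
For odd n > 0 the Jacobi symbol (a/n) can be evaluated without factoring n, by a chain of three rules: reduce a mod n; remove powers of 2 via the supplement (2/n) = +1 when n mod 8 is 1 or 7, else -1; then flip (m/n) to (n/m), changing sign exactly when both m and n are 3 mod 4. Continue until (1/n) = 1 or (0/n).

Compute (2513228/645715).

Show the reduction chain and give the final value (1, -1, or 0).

-1

(2513228/645715) = (576083/645715)   [reduce mod 645715]
reciprocity: (576083/645715) = -1·(645715/576083) since 576083 mod 4 = 3, 645715 mod 4 = 3; sign now -1
(645715/576083) = (69632/576083)   [reduce mod 576083]
69632 = 2^12·17; (2/576083) = -1 since 576083 mod 8 = 3, so (69632/576083) = (-1)^12·(17/576083); sign now -1
reciprocity: (17/576083) = +1·(576083/17) since 17 mod 4 = 1, 576083 mod 4 = 3; sign now -1
(576083/17) = (4/17)   [reduce mod 17]
4 = 2^2·1; (2/17) = +1 since 17 mod 8 = 1, so (4/17) = (+1)^2·(1/17); sign now -1
(1/17) = 1; final value = sign = -1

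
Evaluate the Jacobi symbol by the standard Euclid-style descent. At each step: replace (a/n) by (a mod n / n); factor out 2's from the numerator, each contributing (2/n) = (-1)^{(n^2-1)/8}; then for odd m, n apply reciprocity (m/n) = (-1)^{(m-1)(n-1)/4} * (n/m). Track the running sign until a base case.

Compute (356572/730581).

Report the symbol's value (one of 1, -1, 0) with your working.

-1

356572 = 2^2·89143; (2/730581) = -1 since 730581 mod 8 = 5, so (356572/730581) = (-1)^2·(89143/730581); sign now +1
reciprocity: (89143/730581) = +1·(730581/89143) since 89143 mod 4 = 3, 730581 mod 4 = 1; sign now +1
(730581/89143) = (17437/89143)   [reduce mod 89143]
reciprocity: (17437/89143) = +1·(89143/17437) since 17437 mod 4 = 1, 89143 mod 4 = 3; sign now +1
(89143/17437) = (1958/17437)   [reduce mod 17437]
1958 = 2^1·979; (2/17437) = -1 since 17437 mod 8 = 5, so (1958/17437) = (-1)^1·(979/17437); sign now -1
reciprocity: (979/17437) = +1·(17437/979) since 979 mod 4 = 3, 17437 mod 4 = 1; sign now -1
(17437/979) = (794/979)   [reduce mod 979]
794 = 2^1·397; (2/979) = -1 since 979 mod 8 = 3, so (794/979) = (-1)^1·(397/979); sign now +1
reciprocity: (397/979) = +1·(979/397) since 397 mod 4 = 1, 979 mod 4 = 3; sign now +1
(979/397) = (185/397)   [reduce mod 397]
reciprocity: (185/397) = +1·(397/185) since 185 mod 4 = 1, 397 mod 4 = 1; sign now +1
(397/185) = (27/185)   [reduce mod 185]
reciprocity: (27/185) = +1·(185/27) since 27 mod 4 = 3, 185 mod 4 = 1; sign now +1
(185/27) = (23/27)   [reduce mod 27]
reciprocity: (23/27) = -1·(27/23) since 23 mod 4 = 3, 27 mod 4 = 3; sign now -1
(27/23) = (4/23)   [reduce mod 23]
4 = 2^2·1; (2/23) = +1 since 23 mod 8 = 7, so (4/23) = (+1)^2·(1/23); sign now -1
(1/23) = 1; final value = sign = -1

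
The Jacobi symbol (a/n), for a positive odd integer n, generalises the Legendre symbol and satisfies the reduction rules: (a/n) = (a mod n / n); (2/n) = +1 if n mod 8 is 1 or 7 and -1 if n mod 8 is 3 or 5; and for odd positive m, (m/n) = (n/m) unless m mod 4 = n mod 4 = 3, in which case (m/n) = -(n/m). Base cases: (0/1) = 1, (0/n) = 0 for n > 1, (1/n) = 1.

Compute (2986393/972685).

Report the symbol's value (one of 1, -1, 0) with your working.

1

(2986393/972685) = (68338/972685)   [reduce mod 972685]
68338 = 2^1·34169; (2/972685) = -1 since 972685 mod 8 = 5, so (68338/972685) = (-1)^1·(34169/972685); sign now -1
reciprocity: (34169/972685) = +1·(972685/34169) since 34169 mod 4 = 1, 972685 mod 4 = 1; sign now -1
(972685/34169) = (15953/34169)   [reduce mod 34169]
reciprocity: (15953/34169) = +1·(34169/15953) since 15953 mod 4 = 1, 34169 mod 4 = 1; sign now -1
(34169/15953) = (2263/15953)   [reduce mod 15953]
reciprocity: (2263/15953) = +1·(15953/2263) since 2263 mod 4 = 3, 15953 mod 4 = 1; sign now -1
(15953/2263) = (112/2263)   [reduce mod 2263]
112 = 2^4·7; (2/2263) = +1 since 2263 mod 8 = 7, so (112/2263) = (+1)^4·(7/2263); sign now -1
reciprocity: (7/2263) = -1·(2263/7) since 7 mod 4 = 3, 2263 mod 4 = 3; sign now +1
(2263/7) = (2/7)   [reduce mod 7]
2 = 2^1·1; (2/7) = +1 since 7 mod 8 = 7, so (2/7) = (+1)^1·(1/7); sign now +1
(1/7) = 1; final value = sign = +1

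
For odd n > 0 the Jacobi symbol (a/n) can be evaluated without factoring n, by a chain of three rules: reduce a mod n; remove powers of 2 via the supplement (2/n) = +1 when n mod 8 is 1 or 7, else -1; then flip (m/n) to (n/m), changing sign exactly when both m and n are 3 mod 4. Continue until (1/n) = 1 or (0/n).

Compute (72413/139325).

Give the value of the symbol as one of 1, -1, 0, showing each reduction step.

reciprocity: (72413/139325) = +1·(139325/72413) since 72413 mod 4 = 1, 139325 mod 4 = 1; sign now +1
(139325/72413) = (66912/72413)   [reduce mod 72413]
66912 = 2^5·2091; (2/72413) = -1 since 72413 mod 8 = 5, so (66912/72413) = (-1)^5·(2091/72413); sign now -1
reciprocity: (2091/72413) = +1·(72413/2091) since 2091 mod 4 = 3, 72413 mod 4 = 1; sign now -1
(72413/2091) = (1319/2091)   [reduce mod 2091]
reciprocity: (1319/2091) = -1·(2091/1319) since 1319 mod 4 = 3, 2091 mod 4 = 3; sign now +1
(2091/1319) = (772/1319)   [reduce mod 1319]
772 = 2^2·193; (2/1319) = +1 since 1319 mod 8 = 7, so (772/1319) = (+1)^2·(193/1319); sign now +1
reciprocity: (193/1319) = +1·(1319/193) since 193 mod 4 = 1, 1319 mod 4 = 3; sign now +1
(1319/193) = (161/193)   [reduce mod 193]
reciprocity: (161/193) = +1·(193/161) since 161 mod 4 = 1, 193 mod 4 = 1; sign now +1
(193/161) = (32/161)   [reduce mod 161]
32 = 2^5·1; (2/161) = +1 since 161 mod 8 = 1, so (32/161) = (+1)^5·(1/161); sign now +1
(1/161) = 1; final value = sign = +1

1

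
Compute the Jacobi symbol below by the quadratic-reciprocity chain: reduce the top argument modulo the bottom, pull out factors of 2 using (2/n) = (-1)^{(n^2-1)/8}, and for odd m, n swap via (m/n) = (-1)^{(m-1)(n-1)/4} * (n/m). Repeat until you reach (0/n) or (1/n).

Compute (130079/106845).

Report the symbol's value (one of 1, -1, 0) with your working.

1

(130079/106845): 130079 mod 106845 = 23234, so (130079/106845) = (23234/106845)
factor out 2^1: 23234 = 2^1·11617; with 106845 mod 8 = 5, (2/106845) = -1; sign now -1; continue with (11617/106845)
flip (11617/106845) -> (106845/11617): both odd, 11617 mod 4 = 1, 106845 mod 4 = 1, so the flip contributes +1; sign now -1
(106845/11617): 106845 mod 11617 = 2292, so (106845/11617) = (2292/11617)
factor out 2^2: 2292 = 2^2·573; with 11617 mod 8 = 1, (2/11617) = +1; sign now -1; continue with (573/11617)
flip (573/11617) -> (11617/573): both odd, 573 mod 4 = 1, 11617 mod 4 = 1, so the flip contributes +1; sign now -1
(11617/573): 11617 mod 573 = 157, so (11617/573) = (157/573)
flip (157/573) -> (573/157): both odd, 157 mod 4 = 1, 573 mod 4 = 1, so the flip contributes +1; sign now -1
(573/157): 573 mod 157 = 102, so (573/157) = (102/157)
factor out 2^1: 102 = 2^1·51; with 157 mod 8 = 5, (2/157) = -1; sign now +1; continue with (51/157)
flip (51/157) -> (157/51): both odd, 51 mod 4 = 3, 157 mod 4 = 1, so the flip contributes +1; sign now +1
(157/51): 157 mod 51 = 4, so (157/51) = (4/51)
factor out 2^2: 4 = 2^2·1; with 51 mod 8 = 3, (2/51) = -1; sign now +1; continue with (1/51)
reached (1/51) = 1, so the symbol is +1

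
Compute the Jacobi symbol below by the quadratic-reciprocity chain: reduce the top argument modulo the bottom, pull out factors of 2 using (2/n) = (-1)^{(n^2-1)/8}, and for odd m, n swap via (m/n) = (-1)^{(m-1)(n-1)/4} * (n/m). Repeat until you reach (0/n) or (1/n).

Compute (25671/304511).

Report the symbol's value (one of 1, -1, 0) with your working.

1

flip (25671/304511) -> (304511/25671): both odd, 25671 mod 4 = 3, 304511 mod 4 = 3, so the flip contributes -1; sign now -1
(304511/25671): 304511 mod 25671 = 22130, so (304511/25671) = (22130/25671)
factor out 2^1: 22130 = 2^1·11065; with 25671 mod 8 = 7, (2/25671) = +1; sign now -1; continue with (11065/25671)
flip (11065/25671) -> (25671/11065): both odd, 11065 mod 4 = 1, 25671 mod 4 = 3, so the flip contributes +1; sign now -1
(25671/11065): 25671 mod 11065 = 3541, so (25671/11065) = (3541/11065)
flip (3541/11065) -> (11065/3541): both odd, 3541 mod 4 = 1, 11065 mod 4 = 1, so the flip contributes +1; sign now -1
(11065/3541): 11065 mod 3541 = 442, so (11065/3541) = (442/3541)
factor out 2^1: 442 = 2^1·221; with 3541 mod 8 = 5, (2/3541) = -1; sign now +1; continue with (221/3541)
flip (221/3541) -> (3541/221): both odd, 221 mod 4 = 1, 3541 mod 4 = 1, so the flip contributes +1; sign now +1
(3541/221): 3541 mod 221 = 5, so (3541/221) = (5/221)
flip (5/221) -> (221/5): both odd, 5 mod 4 = 1, 221 mod 4 = 1, so the flip contributes +1; sign now +1
(221/5): 221 mod 5 = 1, so (221/5) = (1/5)
reached (1/5) = 1, so the symbol is +1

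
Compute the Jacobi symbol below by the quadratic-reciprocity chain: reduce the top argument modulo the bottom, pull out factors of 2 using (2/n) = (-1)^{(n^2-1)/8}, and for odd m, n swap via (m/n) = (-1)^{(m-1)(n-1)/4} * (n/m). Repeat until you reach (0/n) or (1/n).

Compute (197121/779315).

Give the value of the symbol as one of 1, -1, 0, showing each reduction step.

1

flip (197121/779315) -> (779315/197121): both odd, 197121 mod 4 = 1, 779315 mod 4 = 3, so the flip contributes +1; sign now +1
(779315/197121): 779315 mod 197121 = 187952, so (779315/197121) = (187952/197121)
factor out 2^4: 187952 = 2^4·11747; with 197121 mod 8 = 1, (2/197121) = +1; sign now +1; continue with (11747/197121)
flip (11747/197121) -> (197121/11747): both odd, 11747 mod 4 = 3, 197121 mod 4 = 1, so the flip contributes +1; sign now +1
(197121/11747): 197121 mod 11747 = 9169, so (197121/11747) = (9169/11747)
flip (9169/11747) -> (11747/9169): both odd, 9169 mod 4 = 1, 11747 mod 4 = 3, so the flip contributes +1; sign now +1
(11747/9169): 11747 mod 9169 = 2578, so (11747/9169) = (2578/9169)
factor out 2^1: 2578 = 2^1·1289; with 9169 mod 8 = 1, (2/9169) = +1; sign now +1; continue with (1289/9169)
flip (1289/9169) -> (9169/1289): both odd, 1289 mod 4 = 1, 9169 mod 4 = 1, so the flip contributes +1; sign now +1
(9169/1289): 9169 mod 1289 = 146, so (9169/1289) = (146/1289)
factor out 2^1: 146 = 2^1·73; with 1289 mod 8 = 1, (2/1289) = +1; sign now +1; continue with (73/1289)
flip (73/1289) -> (1289/73): both odd, 73 mod 4 = 1, 1289 mod 4 = 1, so the flip contributes +1; sign now +1
(1289/73): 1289 mod 73 = 48, so (1289/73) = (48/73)
factor out 2^4: 48 = 2^4·3; with 73 mod 8 = 1, (2/73) = +1; sign now +1; continue with (3/73)
flip (3/73) -> (73/3): both odd, 3 mod 4 = 3, 73 mod 4 = 1, so the flip contributes +1; sign now +1
(73/3): 73 mod 3 = 1, so (73/3) = (1/3)
reached (1/3) = 1, so the symbol is +1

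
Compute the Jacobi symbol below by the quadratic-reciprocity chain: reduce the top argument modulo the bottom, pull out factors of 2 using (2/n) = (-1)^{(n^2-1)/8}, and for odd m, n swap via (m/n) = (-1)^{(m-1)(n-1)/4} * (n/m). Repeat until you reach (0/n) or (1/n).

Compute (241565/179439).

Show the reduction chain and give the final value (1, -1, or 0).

-1

(241565/179439): 241565 mod 179439 = 62126, so (241565/179439) = (62126/179439)
factor out 2^1: 62126 = 2^1·31063; with 179439 mod 8 = 7, (2/179439) = +1; sign now +1; continue with (31063/179439)
flip (31063/179439) -> (179439/31063): both odd, 31063 mod 4 = 3, 179439 mod 4 = 3, so the flip contributes -1; sign now -1
(179439/31063): 179439 mod 31063 = 24124, so (179439/31063) = (24124/31063)
factor out 2^2: 24124 = 2^2·6031; with 31063 mod 8 = 7, (2/31063) = +1; sign now -1; continue with (6031/31063)
flip (6031/31063) -> (31063/6031): both odd, 6031 mod 4 = 3, 31063 mod 4 = 3, so the flip contributes -1; sign now +1
(31063/6031): 31063 mod 6031 = 908, so (31063/6031) = (908/6031)
factor out 2^2: 908 = 2^2·227; with 6031 mod 8 = 7, (2/6031) = +1; sign now +1; continue with (227/6031)
flip (227/6031) -> (6031/227): both odd, 227 mod 4 = 3, 6031 mod 4 = 3, so the flip contributes -1; sign now -1
(6031/227): 6031 mod 227 = 129, so (6031/227) = (129/227)
flip (129/227) -> (227/129): both odd, 129 mod 4 = 1, 227 mod 4 = 3, so the flip contributes +1; sign now -1
(227/129): 227 mod 129 = 98, so (227/129) = (98/129)
factor out 2^1: 98 = 2^1·49; with 129 mod 8 = 1, (2/129) = +1; sign now -1; continue with (49/129)
flip (49/129) -> (129/49): both odd, 49 mod 4 = 1, 129 mod 4 = 1, so the flip contributes +1; sign now -1
(129/49): 129 mod 49 = 31, so (129/49) = (31/49)
flip (31/49) -> (49/31): both odd, 31 mod 4 = 3, 49 mod 4 = 1, so the flip contributes +1; sign now -1
(49/31): 49 mod 31 = 18, so (49/31) = (18/31)
factor out 2^1: 18 = 2^1·9; with 31 mod 8 = 7, (2/31) = +1; sign now -1; continue with (9/31)
flip (9/31) -> (31/9): both odd, 9 mod 4 = 1, 31 mod 4 = 3, so the flip contributes +1; sign now -1
(31/9): 31 mod 9 = 4, so (31/9) = (4/9)
factor out 2^2: 4 = 2^2·1; with 9 mod 8 = 1, (2/9) = +1; sign now -1; continue with (1/9)
reached (1/9) = 1, so the symbol is -1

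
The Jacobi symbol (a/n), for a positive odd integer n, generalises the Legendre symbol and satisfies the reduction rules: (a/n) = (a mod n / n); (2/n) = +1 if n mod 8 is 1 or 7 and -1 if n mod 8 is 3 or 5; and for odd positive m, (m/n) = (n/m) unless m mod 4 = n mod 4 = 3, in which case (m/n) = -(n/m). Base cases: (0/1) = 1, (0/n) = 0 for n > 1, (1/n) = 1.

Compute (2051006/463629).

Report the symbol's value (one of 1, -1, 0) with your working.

(2051006/463629) = (196490/463629)   [reduce mod 463629]
196490 = 2^1·98245; (2/463629) = -1 since 463629 mod 8 = 5, so (196490/463629) = (-1)^1·(98245/463629); sign now -1
reciprocity: (98245/463629) = +1·(463629/98245) since 98245 mod 4 = 1, 463629 mod 4 = 1; sign now -1
(463629/98245) = (70649/98245)   [reduce mod 98245]
reciprocity: (70649/98245) = +1·(98245/70649) since 70649 mod 4 = 1, 98245 mod 4 = 1; sign now -1
(98245/70649) = (27596/70649)   [reduce mod 70649]
27596 = 2^2·6899; (2/70649) = +1 since 70649 mod 8 = 1, so (27596/70649) = (+1)^2·(6899/70649); sign now -1
reciprocity: (6899/70649) = +1·(70649/6899) since 6899 mod 4 = 3, 70649 mod 4 = 1; sign now -1
(70649/6899) = (1659/6899)   [reduce mod 6899]
reciprocity: (1659/6899) = -1·(6899/1659) since 1659 mod 4 = 3, 6899 mod 4 = 3; sign now +1
(6899/1659) = (263/1659)   [reduce mod 1659]
reciprocity: (263/1659) = -1·(1659/263) since 263 mod 4 = 3, 1659 mod 4 = 3; sign now -1
(1659/263) = (81/263)   [reduce mod 263]
reciprocity: (81/263) = +1·(263/81) since 81 mod 4 = 1, 263 mod 4 = 3; sign now -1
(263/81) = (20/81)   [reduce mod 81]
20 = 2^2·5; (2/81) = +1 since 81 mod 8 = 1, so (20/81) = (+1)^2·(5/81); sign now -1
reciprocity: (5/81) = +1·(81/5) since 5 mod 4 = 1, 81 mod 4 = 1; sign now -1
(81/5) = (1/5)   [reduce mod 5]
(1/5) = 1; final value = sign = -1

-1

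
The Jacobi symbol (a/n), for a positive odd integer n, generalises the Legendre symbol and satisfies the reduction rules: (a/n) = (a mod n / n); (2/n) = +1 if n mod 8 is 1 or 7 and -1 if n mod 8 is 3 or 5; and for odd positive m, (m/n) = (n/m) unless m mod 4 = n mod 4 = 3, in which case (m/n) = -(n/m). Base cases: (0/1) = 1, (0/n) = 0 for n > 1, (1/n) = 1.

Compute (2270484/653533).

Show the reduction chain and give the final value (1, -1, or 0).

(2270484/653533): 2270484 mod 653533 = 309885, so (2270484/653533) = (309885/653533)
flip (309885/653533) -> (653533/309885): both odd, 309885 mod 4 = 1, 653533 mod 4 = 1, so the flip contributes +1; sign now +1
(653533/309885): 653533 mod 309885 = 33763, so (653533/309885) = (33763/309885)
flip (33763/309885) -> (309885/33763): both odd, 33763 mod 4 = 3, 309885 mod 4 = 1, so the flip contributes +1; sign now +1
(309885/33763): 309885 mod 33763 = 6018, so (309885/33763) = (6018/33763)
factor out 2^1: 6018 = 2^1·3009; with 33763 mod 8 = 3, (2/33763) = -1; sign now -1; continue with (3009/33763)
flip (3009/33763) -> (33763/3009): both odd, 3009 mod 4 = 1, 33763 mod 4 = 3, so the flip contributes +1; sign now -1
(33763/3009): 33763 mod 3009 = 664, so (33763/3009) = (664/3009)
factor out 2^3: 664 = 2^3·83; with 3009 mod 8 = 1, (2/3009) = +1; sign now -1; continue with (83/3009)
flip (83/3009) -> (3009/83): both odd, 83 mod 4 = 3, 3009 mod 4 = 1, so the flip contributes +1; sign now -1
(3009/83): 3009 mod 83 = 21, so (3009/83) = (21/83)
flip (21/83) -> (83/21): both odd, 21 mod 4 = 1, 83 mod 4 = 3, so the flip contributes +1; sign now -1
(83/21): 83 mod 21 = 20, so (83/21) = (20/21)
factor out 2^2: 20 = 2^2·5; with 21 mod 8 = 5, (2/21) = -1; sign now -1; continue with (5/21)
flip (5/21) -> (21/5): both odd, 5 mod 4 = 1, 21 mod 4 = 1, so the flip contributes +1; sign now -1
(21/5): 21 mod 5 = 1, so (21/5) = (1/5)
reached (1/5) = 1, so the symbol is -1

-1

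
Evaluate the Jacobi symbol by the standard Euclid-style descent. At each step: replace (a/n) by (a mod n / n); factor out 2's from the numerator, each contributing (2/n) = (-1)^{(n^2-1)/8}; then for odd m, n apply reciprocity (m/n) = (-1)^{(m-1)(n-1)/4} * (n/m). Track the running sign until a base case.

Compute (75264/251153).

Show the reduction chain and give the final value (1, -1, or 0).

0

factor out 2^9: 75264 = 2^9·147; with 251153 mod 8 = 1, (2/251153) = +1; sign now +1; continue with (147/251153)
flip (147/251153) -> (251153/147): both odd, 147 mod 4 = 3, 251153 mod 4 = 1, so the flip contributes +1; sign now +1
(251153/147): 251153 mod 147 = 77, so (251153/147) = (77/147)
flip (77/147) -> (147/77): both odd, 77 mod 4 = 1, 147 mod 4 = 3, so the flip contributes +1; sign now +1
(147/77): 147 mod 77 = 70, so (147/77) = (70/77)
factor out 2^1: 70 = 2^1·35; with 77 mod 8 = 5, (2/77) = -1; sign now -1; continue with (35/77)
flip (35/77) -> (77/35): both odd, 35 mod 4 = 3, 77 mod 4 = 1, so the flip contributes +1; sign now -1
(77/35): 77 mod 35 = 7, so (77/35) = (7/35)
flip (7/35) -> (35/7): both odd, 7 mod 4 = 3, 35 mod 4 = 3, so the flip contributes -1; sign now +1
(35/7): 35 mod 7 = 0, so (35/7) = (0/7)
reached (0/7); gcd(a, n) > 1, so (0/7) = 0 and the symbol is 0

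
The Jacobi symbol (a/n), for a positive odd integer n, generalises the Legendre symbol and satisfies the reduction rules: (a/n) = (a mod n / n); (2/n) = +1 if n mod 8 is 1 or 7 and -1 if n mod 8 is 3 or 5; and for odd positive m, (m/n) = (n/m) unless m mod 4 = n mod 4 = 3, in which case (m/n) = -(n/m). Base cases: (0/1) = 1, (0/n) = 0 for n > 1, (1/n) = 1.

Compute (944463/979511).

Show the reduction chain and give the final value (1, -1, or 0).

reciprocity: (944463/979511) = -1·(979511/944463) since 944463 mod 4 = 3, 979511 mod 4 = 3; sign now -1
(979511/944463) = (35048/944463)   [reduce mod 944463]
35048 = 2^3·4381; (2/944463) = +1 since 944463 mod 8 = 7, so (35048/944463) = (+1)^3·(4381/944463); sign now -1
reciprocity: (4381/944463) = +1·(944463/4381) since 4381 mod 4 = 1, 944463 mod 4 = 3; sign now -1
(944463/4381) = (2548/4381)   [reduce mod 4381]
2548 = 2^2·637; (2/4381) = -1 since 4381 mod 8 = 5, so (2548/4381) = (-1)^2·(637/4381); sign now -1
reciprocity: (637/4381) = +1·(4381/637) since 637 mod 4 = 1, 4381 mod 4 = 1; sign now -1
(4381/637) = (559/637)   [reduce mod 637]
reciprocity: (559/637) = +1·(637/559) since 559 mod 4 = 3, 637 mod 4 = 1; sign now -1
(637/559) = (78/559)   [reduce mod 559]
78 = 2^1·39; (2/559) = +1 since 559 mod 8 = 7, so (78/559) = (+1)^1·(39/559); sign now -1
reciprocity: (39/559) = -1·(559/39) since 39 mod 4 = 3, 559 mod 4 = 3; sign now +1
(559/39) = (13/39)   [reduce mod 39]
reciprocity: (13/39) = +1·(39/13) since 13 mod 4 = 1, 39 mod 4 = 3; sign now +1
(39/13) = (0/13)   [reduce mod 13]
(0/13) = 0   [gcd(a, n) > 1]; final value = 0

0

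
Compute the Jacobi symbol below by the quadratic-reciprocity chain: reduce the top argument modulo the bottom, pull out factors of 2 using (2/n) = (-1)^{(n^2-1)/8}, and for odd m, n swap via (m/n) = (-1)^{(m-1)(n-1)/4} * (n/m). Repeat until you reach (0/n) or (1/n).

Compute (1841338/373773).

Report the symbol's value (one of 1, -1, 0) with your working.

-1

(1841338/373773) = (346246/373773)   [reduce mod 373773]
346246 = 2^1·173123; (2/373773) = -1 since 373773 mod 8 = 5, so (346246/373773) = (-1)^1·(173123/373773); sign now -1
reciprocity: (173123/373773) = +1·(373773/173123) since 173123 mod 4 = 3, 373773 mod 4 = 1; sign now -1
(373773/173123) = (27527/173123)   [reduce mod 173123]
reciprocity: (27527/173123) = -1·(173123/27527) since 27527 mod 4 = 3, 173123 mod 4 = 3; sign now +1
(173123/27527) = (7961/27527)   [reduce mod 27527]
reciprocity: (7961/27527) = +1·(27527/7961) since 7961 mod 4 = 1, 27527 mod 4 = 3; sign now +1
(27527/7961) = (3644/7961)   [reduce mod 7961]
3644 = 2^2·911; (2/7961) = +1 since 7961 mod 8 = 1, so (3644/7961) = (+1)^2·(911/7961); sign now +1
reciprocity: (911/7961) = +1·(7961/911) since 911 mod 4 = 3, 7961 mod 4 = 1; sign now +1
(7961/911) = (673/911)   [reduce mod 911]
reciprocity: (673/911) = +1·(911/673) since 673 mod 4 = 1, 911 mod 4 = 3; sign now +1
(911/673) = (238/673)   [reduce mod 673]
238 = 2^1·119; (2/673) = +1 since 673 mod 8 = 1, so (238/673) = (+1)^1·(119/673); sign now +1
reciprocity: (119/673) = +1·(673/119) since 119 mod 4 = 3, 673 mod 4 = 1; sign now +1
(673/119) = (78/119)   [reduce mod 119]
78 = 2^1·39; (2/119) = +1 since 119 mod 8 = 7, so (78/119) = (+1)^1·(39/119); sign now +1
reciprocity: (39/119) = -1·(119/39) since 39 mod 4 = 3, 119 mod 4 = 3; sign now -1
(119/39) = (2/39)   [reduce mod 39]
2 = 2^1·1; (2/39) = +1 since 39 mod 8 = 7, so (2/39) = (+1)^1·(1/39); sign now -1
(1/39) = 1; final value = sign = -1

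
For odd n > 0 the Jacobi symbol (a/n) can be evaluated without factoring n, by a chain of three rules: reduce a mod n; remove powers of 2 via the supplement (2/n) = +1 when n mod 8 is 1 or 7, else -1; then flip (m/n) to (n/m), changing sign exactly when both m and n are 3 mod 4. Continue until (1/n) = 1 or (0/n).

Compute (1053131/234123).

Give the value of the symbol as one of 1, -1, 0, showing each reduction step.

(1053131/234123) = (116639/234123)   [reduce mod 234123]
reciprocity: (116639/234123) = -1·(234123/116639) since 116639 mod 4 = 3, 234123 mod 4 = 3; sign now -1
(234123/116639) = (845/116639)   [reduce mod 116639]
reciprocity: (845/116639) = +1·(116639/845) since 845 mod 4 = 1, 116639 mod 4 = 3; sign now -1
(116639/845) = (29/845)   [reduce mod 845]
reciprocity: (29/845) = +1·(845/29) since 29 mod 4 = 1, 845 mod 4 = 1; sign now -1
(845/29) = (4/29)   [reduce mod 29]
4 = 2^2·1; (2/29) = -1 since 29 mod 8 = 5, so (4/29) = (-1)^2·(1/29); sign now -1
(1/29) = 1; final value = sign = -1

-1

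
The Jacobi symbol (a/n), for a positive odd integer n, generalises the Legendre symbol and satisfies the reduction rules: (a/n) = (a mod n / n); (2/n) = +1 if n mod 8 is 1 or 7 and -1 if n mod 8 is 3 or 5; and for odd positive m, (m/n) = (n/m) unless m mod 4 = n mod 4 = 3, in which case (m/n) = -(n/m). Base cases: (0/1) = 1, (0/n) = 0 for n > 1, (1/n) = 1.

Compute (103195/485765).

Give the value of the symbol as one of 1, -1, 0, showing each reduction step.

0

reciprocity: (103195/485765) = +1·(485765/103195) since 103195 mod 4 = 3, 485765 mod 4 = 1; sign now +1
(485765/103195) = (72985/103195)   [reduce mod 103195]
reciprocity: (72985/103195) = +1·(103195/72985) since 72985 mod 4 = 1, 103195 mod 4 = 3; sign now +1
(103195/72985) = (30210/72985)   [reduce mod 72985]
30210 = 2^1·15105; (2/72985) = +1 since 72985 mod 8 = 1, so (30210/72985) = (+1)^1·(15105/72985); sign now +1
reciprocity: (15105/72985) = +1·(72985/15105) since 15105 mod 4 = 1, 72985 mod 4 = 1; sign now +1
(72985/15105) = (12565/15105)   [reduce mod 15105]
reciprocity: (12565/15105) = +1·(15105/12565) since 12565 mod 4 = 1, 15105 mod 4 = 1; sign now +1
(15105/12565) = (2540/12565)   [reduce mod 12565]
2540 = 2^2·635; (2/12565) = -1 since 12565 mod 8 = 5, so (2540/12565) = (-1)^2·(635/12565); sign now +1
reciprocity: (635/12565) = +1·(12565/635) since 635 mod 4 = 3, 12565 mod 4 = 1; sign now +1
(12565/635) = (500/635)   [reduce mod 635]
500 = 2^2·125; (2/635) = -1 since 635 mod 8 = 3, so (500/635) = (-1)^2·(125/635); sign now +1
reciprocity: (125/635) = +1·(635/125) since 125 mod 4 = 1, 635 mod 4 = 3; sign now +1
(635/125) = (10/125)   [reduce mod 125]
10 = 2^1·5; (2/125) = -1 since 125 mod 8 = 5, so (10/125) = (-1)^1·(5/125); sign now -1
reciprocity: (5/125) = +1·(125/5) since 5 mod 4 = 1, 125 mod 4 = 1; sign now -1
(125/5) = (0/5)   [reduce mod 5]
(0/5) = 0   [gcd(a, n) > 1]; final value = 0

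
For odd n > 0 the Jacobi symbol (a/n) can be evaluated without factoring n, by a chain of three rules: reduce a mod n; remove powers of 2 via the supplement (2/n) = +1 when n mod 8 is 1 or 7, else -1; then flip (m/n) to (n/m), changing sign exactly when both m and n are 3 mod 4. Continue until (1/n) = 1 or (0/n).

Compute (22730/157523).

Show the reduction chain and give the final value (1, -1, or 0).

-1

22730 = 2^1·11365; (2/157523) = -1 since 157523 mod 8 = 3, so (22730/157523) = (-1)^1·(11365/157523); sign now -1
reciprocity: (11365/157523) = +1·(157523/11365) since 11365 mod 4 = 1, 157523 mod 4 = 3; sign now -1
(157523/11365) = (9778/11365)   [reduce mod 11365]
9778 = 2^1·4889; (2/11365) = -1 since 11365 mod 8 = 5, so (9778/11365) = (-1)^1·(4889/11365); sign now +1
reciprocity: (4889/11365) = +1·(11365/4889) since 4889 mod 4 = 1, 11365 mod 4 = 1; sign now +1
(11365/4889) = (1587/4889)   [reduce mod 4889]
reciprocity: (1587/4889) = +1·(4889/1587) since 1587 mod 4 = 3, 4889 mod 4 = 1; sign now +1
(4889/1587) = (128/1587)   [reduce mod 1587]
128 = 2^7·1; (2/1587) = -1 since 1587 mod 8 = 3, so (128/1587) = (-1)^7·(1/1587); sign now -1
(1/1587) = 1; final value = sign = -1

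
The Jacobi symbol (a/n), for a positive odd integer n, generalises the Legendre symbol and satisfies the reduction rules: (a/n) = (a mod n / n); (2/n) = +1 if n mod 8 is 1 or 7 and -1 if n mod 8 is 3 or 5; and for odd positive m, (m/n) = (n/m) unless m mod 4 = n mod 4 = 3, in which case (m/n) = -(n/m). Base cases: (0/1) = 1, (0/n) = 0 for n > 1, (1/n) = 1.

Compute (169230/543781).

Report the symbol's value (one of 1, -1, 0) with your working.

-1

factor out 2^1: 169230 = 2^1·84615; with 543781 mod 8 = 5, (2/543781) = -1; sign now -1; continue with (84615/543781)
flip (84615/543781) -> (543781/84615): both odd, 84615 mod 4 = 3, 543781 mod 4 = 1, so the flip contributes +1; sign now -1
(543781/84615): 543781 mod 84615 = 36091, so (543781/84615) = (36091/84615)
flip (36091/84615) -> (84615/36091): both odd, 36091 mod 4 = 3, 84615 mod 4 = 3, so the flip contributes -1; sign now +1
(84615/36091): 84615 mod 36091 = 12433, so (84615/36091) = (12433/36091)
flip (12433/36091) -> (36091/12433): both odd, 12433 mod 4 = 1, 36091 mod 4 = 3, so the flip contributes +1; sign now +1
(36091/12433): 36091 mod 12433 = 11225, so (36091/12433) = (11225/12433)
flip (11225/12433) -> (12433/11225): both odd, 11225 mod 4 = 1, 12433 mod 4 = 1, so the flip contributes +1; sign now +1
(12433/11225): 12433 mod 11225 = 1208, so (12433/11225) = (1208/11225)
factor out 2^3: 1208 = 2^3·151; with 11225 mod 8 = 1, (2/11225) = +1; sign now +1; continue with (151/11225)
flip (151/11225) -> (11225/151): both odd, 151 mod 4 = 3, 11225 mod 4 = 1, so the flip contributes +1; sign now +1
(11225/151): 11225 mod 151 = 51, so (11225/151) = (51/151)
flip (51/151) -> (151/51): both odd, 51 mod 4 = 3, 151 mod 4 = 3, so the flip contributes -1; sign now -1
(151/51): 151 mod 51 = 49, so (151/51) = (49/51)
flip (49/51) -> (51/49): both odd, 49 mod 4 = 1, 51 mod 4 = 3, so the flip contributes +1; sign now -1
(51/49): 51 mod 49 = 2, so (51/49) = (2/49)
factor out 2^1: 2 = 2^1·1; with 49 mod 8 = 1, (2/49) = +1; sign now -1; continue with (1/49)
reached (1/49) = 1, so the symbol is -1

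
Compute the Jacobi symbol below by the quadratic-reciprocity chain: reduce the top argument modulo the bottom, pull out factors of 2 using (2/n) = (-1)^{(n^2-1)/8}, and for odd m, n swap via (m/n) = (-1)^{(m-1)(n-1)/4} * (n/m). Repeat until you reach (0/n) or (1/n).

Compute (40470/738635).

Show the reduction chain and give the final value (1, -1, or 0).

0

40470 = 2^1·20235; (2/738635) = -1 since 738635 mod 8 = 3, so (40470/738635) = (-1)^1·(20235/738635); sign now -1
reciprocity: (20235/738635) = -1·(738635/20235) since 20235 mod 4 = 3, 738635 mod 4 = 3; sign now +1
(738635/20235) = (10175/20235)   [reduce mod 20235]
reciprocity: (10175/20235) = -1·(20235/10175) since 10175 mod 4 = 3, 20235 mod 4 = 3; sign now -1
(20235/10175) = (10060/10175)   [reduce mod 10175]
10060 = 2^2·2515; (2/10175) = +1 since 10175 mod 8 = 7, so (10060/10175) = (+1)^2·(2515/10175); sign now -1
reciprocity: (2515/10175) = -1·(10175/2515) since 2515 mod 4 = 3, 10175 mod 4 = 3; sign now +1
(10175/2515) = (115/2515)   [reduce mod 2515]
reciprocity: (115/2515) = -1·(2515/115) since 115 mod 4 = 3, 2515 mod 4 = 3; sign now -1
(2515/115) = (100/115)   [reduce mod 115]
100 = 2^2·25; (2/115) = -1 since 115 mod 8 = 3, so (100/115) = (-1)^2·(25/115); sign now -1
reciprocity: (25/115) = +1·(115/25) since 25 mod 4 = 1, 115 mod 4 = 3; sign now -1
(115/25) = (15/25)   [reduce mod 25]
reciprocity: (15/25) = +1·(25/15) since 15 mod 4 = 3, 25 mod 4 = 1; sign now -1
(25/15) = (10/15)   [reduce mod 15]
10 = 2^1·5; (2/15) = +1 since 15 mod 8 = 7, so (10/15) = (+1)^1·(5/15); sign now -1
reciprocity: (5/15) = +1·(15/5) since 5 mod 4 = 1, 15 mod 4 = 3; sign now -1
(15/5) = (0/5)   [reduce mod 5]
(0/5) = 0   [gcd(a, n) > 1]; final value = 0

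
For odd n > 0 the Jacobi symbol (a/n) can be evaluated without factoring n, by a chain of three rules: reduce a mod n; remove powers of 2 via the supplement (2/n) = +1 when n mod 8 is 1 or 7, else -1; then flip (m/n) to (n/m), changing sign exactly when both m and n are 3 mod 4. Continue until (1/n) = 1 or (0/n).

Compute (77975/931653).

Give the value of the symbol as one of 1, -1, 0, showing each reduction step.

-1

flip (77975/931653) -> (931653/77975): both odd, 77975 mod 4 = 3, 931653 mod 4 = 1, so the flip contributes +1; sign now +1
(931653/77975): 931653 mod 77975 = 73928, so (931653/77975) = (73928/77975)
factor out 2^3: 73928 = 2^3·9241; with 77975 mod 8 = 7, (2/77975) = +1; sign now +1; continue with (9241/77975)
flip (9241/77975) -> (77975/9241): both odd, 9241 mod 4 = 1, 77975 mod 4 = 3, so the flip contributes +1; sign now +1
(77975/9241): 77975 mod 9241 = 4047, so (77975/9241) = (4047/9241)
flip (4047/9241) -> (9241/4047): both odd, 4047 mod 4 = 3, 9241 mod 4 = 1, so the flip contributes +1; sign now +1
(9241/4047): 9241 mod 4047 = 1147, so (9241/4047) = (1147/4047)
flip (1147/4047) -> (4047/1147): both odd, 1147 mod 4 = 3, 4047 mod 4 = 3, so the flip contributes -1; sign now -1
(4047/1147): 4047 mod 1147 = 606, so (4047/1147) = (606/1147)
factor out 2^1: 606 = 2^1·303; with 1147 mod 8 = 3, (2/1147) = -1; sign now +1; continue with (303/1147)
flip (303/1147) -> (1147/303): both odd, 303 mod 4 = 3, 1147 mod 4 = 3, so the flip contributes -1; sign now -1
(1147/303): 1147 mod 303 = 238, so (1147/303) = (238/303)
factor out 2^1: 238 = 2^1·119; with 303 mod 8 = 7, (2/303) = +1; sign now -1; continue with (119/303)
flip (119/303) -> (303/119): both odd, 119 mod 4 = 3, 303 mod 4 = 3, so the flip contributes -1; sign now +1
(303/119): 303 mod 119 = 65, so (303/119) = (65/119)
flip (65/119) -> (119/65): both odd, 65 mod 4 = 1, 119 mod 4 = 3, so the flip contributes +1; sign now +1
(119/65): 119 mod 65 = 54, so (119/65) = (54/65)
factor out 2^1: 54 = 2^1·27; with 65 mod 8 = 1, (2/65) = +1; sign now +1; continue with (27/65)
flip (27/65) -> (65/27): both odd, 27 mod 4 = 3, 65 mod 4 = 1, so the flip contributes +1; sign now +1
(65/27): 65 mod 27 = 11, so (65/27) = (11/27)
flip (11/27) -> (27/11): both odd, 11 mod 4 = 3, 27 mod 4 = 3, so the flip contributes -1; sign now -1
(27/11): 27 mod 11 = 5, so (27/11) = (5/11)
flip (5/11) -> (11/5): both odd, 5 mod 4 = 1, 11 mod 4 = 3, so the flip contributes +1; sign now -1
(11/5): 11 mod 5 = 1, so (11/5) = (1/5)
reached (1/5) = 1, so the symbol is -1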